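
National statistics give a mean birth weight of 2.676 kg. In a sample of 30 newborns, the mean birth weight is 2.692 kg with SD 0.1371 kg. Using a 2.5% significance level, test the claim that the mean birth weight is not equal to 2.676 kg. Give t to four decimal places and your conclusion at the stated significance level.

t = 0.6392; fail to reject H0

H0: μ = 2.676; H1: μ ≠ 2.676 (one-sample t-test, two-sided).
t = (x̄ − μ₀)/(s/√n) = (2.692 − 2.676)/(0.1371/√30) = 0.6392
df = n − 1 = 29
Two-sided p-value ≈ 0.5277
Since p ≈ 0.5277 > α = 0.025, fail to reject H0; the data do not provide sufficient evidence against H0.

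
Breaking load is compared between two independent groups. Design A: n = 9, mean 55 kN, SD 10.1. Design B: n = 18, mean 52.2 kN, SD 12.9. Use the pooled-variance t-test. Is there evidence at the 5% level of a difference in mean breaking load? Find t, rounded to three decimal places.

Let group 1 = design A, group 2 = design B. H0: μ_1 = μ_2; H1: μ_1 ≠ μ_2 (two-sample pooled-variance t-test, two-sided).
s_p² = [(9−1)·10.1² + (18−1)·12.9²]/(9+18−2) = 145.802
t = (55 − 52.2)/√[145.802·(1/9 + 1/18)] = 0.568
df = n₁ + n₂ − 2 = 25
Two-sided p-value ≈ 0.5751
Since p ≈ 0.5751 > α = 0.05, fail to reject H0; the evidence is not statistically significant.

0.568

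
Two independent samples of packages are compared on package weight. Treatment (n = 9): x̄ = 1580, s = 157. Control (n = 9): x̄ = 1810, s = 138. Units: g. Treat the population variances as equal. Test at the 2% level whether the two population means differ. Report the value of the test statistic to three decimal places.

-3.301

Let group 1 = treatment, group 2 = control. H0: μ_1 = μ_2; H1: μ_1 ≠ μ_2 (two-sample pooled-variance t-test, two-sided).
s_p² = [(9−1)·157² + (9−1)·138²]/(9+9−2) = 21846.5
t = (1580 − 1810)/√[21846.5·(1/9 + 1/9)] = -3.301
df = n₁ + n₂ − 2 = 16
Two-sided p-value ≈ 0.005
Since p ≈ 0.005 < α = 0.02, reject H0; the evidence is statistically significant.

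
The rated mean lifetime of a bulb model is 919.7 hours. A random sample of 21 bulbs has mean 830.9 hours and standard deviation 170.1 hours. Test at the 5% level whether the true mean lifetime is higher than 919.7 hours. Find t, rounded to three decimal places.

H0: μ = 919.7; H1: μ > 919.7 (one-sample t-test, right-tailed).
t = (x̄ − μ₀)/(s/√n) = (830.9 − 919.7)/(170.1/√21) = -2.392
df = n − 1 = 20
p-value = P(T ≥ -2.392) ≈ 0.9867
Since p ≈ 0.9867 > α = 0.05, fail to reject H0; the evidence is not statistically significant.

-2.392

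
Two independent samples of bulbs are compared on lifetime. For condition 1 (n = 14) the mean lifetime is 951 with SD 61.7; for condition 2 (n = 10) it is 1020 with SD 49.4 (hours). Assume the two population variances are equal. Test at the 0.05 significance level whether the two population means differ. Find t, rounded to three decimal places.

Let group 1 = condition 1, group 2 = condition 2. H0: μ_1 = μ_2; H1: μ_1 ≠ μ_2 (two-sample pooled-variance t-test, two-sided).
s_p² = [(14−1)·61.7² + (10−1)·49.4²]/(14+10−2) = 3247.86
t = (951 − 1020)/√[3247.86·(1/14 + 1/10)] = -2.924
df = n₁ + n₂ − 2 = 22
Two-sided p-value ≈ 0.008
Since p ≈ 0.008 < α = 0.05, reject H0; the data support H1.

-2.924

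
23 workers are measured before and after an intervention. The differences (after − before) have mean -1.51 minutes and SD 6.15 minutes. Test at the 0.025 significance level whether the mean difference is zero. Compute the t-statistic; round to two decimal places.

H0: μ_d = 0; H1: μ_d ≠ 0 (paired t-test on the differences, two-sided).
t = d̄/(s_d/√n) = -1.51/(6.15/√23) = -1.18
df = n − 1 = 22
Two-sided p-value ≈ 0.2516
Since p ≈ 0.2516 > α = 0.025, fail to reject H0; the evidence is not statistically significant.

-1.18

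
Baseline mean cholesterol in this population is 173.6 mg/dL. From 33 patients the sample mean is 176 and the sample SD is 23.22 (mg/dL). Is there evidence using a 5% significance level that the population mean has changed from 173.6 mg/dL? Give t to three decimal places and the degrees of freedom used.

t = 0.594, df = 32

H0: μ = 173.6; H1: μ ≠ 173.6 (one-sample t-test, two-sided).
t = (x̄ − μ₀)/(s/√n) = (176 − 173.6)/(23.22/√33) = 0.594
df = n − 1 = 32
Two-sided p-value ≈ 0.557
Since p ≈ 0.557 > α = 0.05, fail to reject H0; the data do not provide sufficient evidence against H0.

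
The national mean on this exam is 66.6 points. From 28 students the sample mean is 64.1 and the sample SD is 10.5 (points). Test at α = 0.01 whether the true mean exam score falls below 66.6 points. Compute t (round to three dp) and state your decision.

H0: μ = 66.6; H1: μ < 66.6 (one-sample t-test, left-tailed).
t = (x̄ − μ₀)/(s/√n) = (64.1 − 66.6)/(10.5/√28) = -1.260
df = n − 1 = 27
p-value = P(T ≤ -1.260) ≈ 0.109
Since p ≈ 0.109 > α = 0.01, fail to reject H0; the evidence is not statistically significant.

t = -1.260; fail to reject H0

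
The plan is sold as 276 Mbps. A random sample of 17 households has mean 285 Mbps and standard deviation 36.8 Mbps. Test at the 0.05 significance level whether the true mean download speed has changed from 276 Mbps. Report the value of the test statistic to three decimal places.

1.008

H0: μ = 276; H1: μ ≠ 276 (one-sample t-test, two-sided).
t = (x̄ − μ₀)/(s/√n) = (285 − 276)/(36.8/√17) = 1.008
df = n − 1 = 16
Two-sided p-value ≈ 0.3283
Since p ≈ 0.3283 > α = 0.05, fail to reject H0; the evidence is not statistically significant.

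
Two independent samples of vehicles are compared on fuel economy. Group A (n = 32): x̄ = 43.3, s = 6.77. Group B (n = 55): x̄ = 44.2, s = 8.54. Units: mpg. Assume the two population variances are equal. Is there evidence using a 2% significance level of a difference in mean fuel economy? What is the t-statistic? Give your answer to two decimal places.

-0.51

Let group 1 = group A, group 2 = group B. H0: μ_1 = μ_2; H1: μ_1 ≠ μ_2 (two-sample pooled-variance t-test, two-sided).
s_p² = [(32−1)·6.77² + (55−1)·8.54²]/(32+55−2) = 63.0485
t = (43.3 − 44.2)/√[63.0485·(1/32 + 1/55)] = -0.51
df = n₁ + n₂ − 2 = 85
Two-sided p-value ≈ 0.612
Since p ≈ 0.612 > α = 0.02, fail to reject H0; the evidence is not statistically significant.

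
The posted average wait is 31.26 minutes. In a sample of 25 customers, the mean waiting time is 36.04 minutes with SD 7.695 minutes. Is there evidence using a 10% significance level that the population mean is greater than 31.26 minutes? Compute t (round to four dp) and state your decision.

t = 3.1059; reject H0

H0: μ = 31.26; H1: μ > 31.26 (one-sample t-test, right-tailed).
t = (x̄ − μ₀)/(s/√n) = (36.04 − 31.26)/(7.695/√25) = 3.1059
df = n − 1 = 24
p-value = P(T ≥ 3.1059) ≈ 0.0024
Since p ≈ 0.0024 < α = 0.1, reject H0; the data support H1.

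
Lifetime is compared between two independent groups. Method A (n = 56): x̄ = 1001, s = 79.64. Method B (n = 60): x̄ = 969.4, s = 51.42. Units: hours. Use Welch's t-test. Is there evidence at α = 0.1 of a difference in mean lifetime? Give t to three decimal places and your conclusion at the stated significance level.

t = 2.519; reject H0

Let group 1 = method A, group 2 = method B. H0: μ_1 = μ_2; H1: μ_1 ≠ μ_2 (Welch's two-sample t-test, two-sided).
t = (x̄_1 − x̄_2)/√(s_1²/n_1 + s_2²/n_2) = (1001 − 969.4)/√(79.64²/56 + 51.42²/60) = 2.519
Welch–Satterthwaite df ≈ 93.00
Two-sided p-value ≈ 0.0135
Since p ≈ 0.0135 < α = 0.1, reject H0; the evidence is statistically significant.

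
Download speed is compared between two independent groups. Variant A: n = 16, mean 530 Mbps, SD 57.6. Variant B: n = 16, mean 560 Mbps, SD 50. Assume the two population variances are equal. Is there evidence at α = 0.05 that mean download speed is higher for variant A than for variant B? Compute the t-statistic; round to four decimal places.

Let group 1 = variant A, group 2 = variant B. H0: μ_1 = μ_2; H1: μ_1 > μ_2 (two-sample pooled-variance t-test, right-tailed).
s_p² = [(16−1)·57.6² + (16−1)·50²]/(16+16−2) = 2908.88
t = (530 − 560)/√[2908.88·(1/16 + 1/16)] = -1.5733
df = n₁ + n₂ − 2 = 30
p-value = P(T ≥ -1.5733) ≈ 0.937
Since p ≈ 0.937 > α = 0.05, fail to reject H0; the evidence is not statistically significant.

-1.5733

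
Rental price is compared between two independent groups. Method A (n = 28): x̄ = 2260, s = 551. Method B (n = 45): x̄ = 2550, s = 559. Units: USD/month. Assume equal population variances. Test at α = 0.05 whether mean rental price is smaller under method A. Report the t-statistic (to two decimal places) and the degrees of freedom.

t = -2.17, df = 71

Let group 1 = method A, group 2 = method B. H0: μ_1 = μ_2; H1: μ_1 < μ_2 (two-sample pooled-variance t-test, left-tailed).
s_p² = [(28−1)·551² + (45−1)·559²]/(28+45−2) = 309104
t = (2260 − 2550)/√[309104·(1/28 + 1/45)] = -2.17
df = n₁ + n₂ − 2 = 71
p-value = P(T ≤ -2.17) ≈ 0.017
Since p ≈ 0.017 < α = 0.05, reject H0; the data support H1.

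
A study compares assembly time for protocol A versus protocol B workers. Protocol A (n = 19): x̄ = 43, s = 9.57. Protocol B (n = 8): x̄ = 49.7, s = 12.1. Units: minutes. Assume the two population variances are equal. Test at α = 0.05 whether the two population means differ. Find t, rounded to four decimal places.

Let group 1 = protocol A, group 2 = protocol B. H0: μ_1 = μ_2; H1: μ_1 ≠ μ_2 (two-sample pooled-variance t-test, two-sided).
s_p² = [(19−1)·9.57² + (8−1)·12.1²]/(19+8−2) = 106.936
t = (43 − 49.7)/√[106.936·(1/19 + 1/8)] = -1.5373
df = n₁ + n₂ − 2 = 25
Two-sided p-value ≈ 0.1368
Since p ≈ 0.1368 > α = 0.05, fail to reject H0; the evidence is not statistically significant.

-1.5373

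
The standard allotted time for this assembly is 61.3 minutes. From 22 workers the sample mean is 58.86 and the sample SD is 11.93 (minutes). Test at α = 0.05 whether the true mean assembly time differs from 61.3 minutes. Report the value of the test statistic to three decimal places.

H0: μ = 61.3; H1: μ ≠ 61.3 (one-sample t-test, two-sided).
t = (x̄ − μ₀)/(s/√n) = (58.86 − 61.3)/(11.93/√22) = -0.959
df = n − 1 = 21
Two-sided p-value ≈ 0.3483
Since p ≈ 0.3483 > α = 0.05, fail to reject H0; the evidence is not statistically significant.

-0.959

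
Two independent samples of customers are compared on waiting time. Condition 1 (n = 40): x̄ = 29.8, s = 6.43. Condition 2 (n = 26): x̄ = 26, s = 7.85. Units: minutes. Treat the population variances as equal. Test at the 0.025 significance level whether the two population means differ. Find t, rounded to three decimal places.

2.149

Let group 1 = condition 1, group 2 = condition 2. H0: μ_1 = μ_2; H1: μ_1 ≠ μ_2 (two-sample pooled-variance t-test, two-sided).
s_p² = [(40−1)·6.43² + (26−1)·7.85²]/(40+26−2) = 49.2658
t = (29.8 − 26)/√[49.2658·(1/40 + 1/26)] = 2.149
df = n₁ + n₂ − 2 = 64
Two-sided p-value ≈ 0.0354
Since p ≈ 0.0354 > α = 0.025, fail to reject H0; the evidence is not statistically significant.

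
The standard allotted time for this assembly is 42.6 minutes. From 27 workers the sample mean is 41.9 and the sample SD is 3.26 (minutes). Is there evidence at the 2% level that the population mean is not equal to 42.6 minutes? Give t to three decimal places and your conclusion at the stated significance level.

H0: μ = 42.6; H1: μ ≠ 42.6 (one-sample t-test, two-sided).
t = (x̄ − μ₀)/(s/√n) = (41.9 − 42.6)/(3.26/√27) = -1.116
df = n − 1 = 26
Two-sided p-value ≈ 0.275
Since p ≈ 0.275 > α = 0.02, fail to reject H0; the evidence is not statistically significant.

t = -1.116; fail to reject H0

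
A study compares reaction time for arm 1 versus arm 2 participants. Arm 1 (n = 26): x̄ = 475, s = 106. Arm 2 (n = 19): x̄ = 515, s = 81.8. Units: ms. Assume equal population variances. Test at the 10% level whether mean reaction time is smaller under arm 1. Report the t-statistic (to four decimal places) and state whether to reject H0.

Let group 1 = arm 1, group 2 = arm 2. H0: μ_1 = μ_2; H1: μ_1 < μ_2 (two-sample pooled-variance t-test, left-tailed).
s_p² = [(26−1)·106² + (19−1)·81.8²]/(26+19−2) = 9333.54
t = (475 − 515)/√[9333.54·(1/26 + 1/19)] = -1.3718
df = n₁ + n₂ − 2 = 43
p-value = P(T ≤ -1.3718) ≈ 0.089
Since p ≈ 0.089 < α = 0.1, reject H0; the data support H1.

t = -1.3718; reject H0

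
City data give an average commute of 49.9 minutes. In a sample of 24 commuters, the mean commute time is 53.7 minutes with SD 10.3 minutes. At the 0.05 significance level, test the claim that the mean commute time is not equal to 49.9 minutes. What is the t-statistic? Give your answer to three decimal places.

1.807

H0: μ = 49.9; H1: μ ≠ 49.9 (one-sample t-test, two-sided).
t = (x̄ − μ₀)/(s/√n) = (53.7 − 49.9)/(10.3/√24) = 1.807
df = n − 1 = 23
Two-sided p-value ≈ 0.0838
Since p ≈ 0.0838 > α = 0.05, fail to reject H0; the evidence is not statistically significant.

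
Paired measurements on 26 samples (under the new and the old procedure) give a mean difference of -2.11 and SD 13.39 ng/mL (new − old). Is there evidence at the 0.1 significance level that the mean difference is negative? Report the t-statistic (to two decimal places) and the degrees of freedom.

H0: μ_d = 0; H1: μ_d < 0 (paired t-test on the differences, left-tailed).
t = d̄/(s_d/√n) = -2.11/(13.39/√26) = -0.80
df = n − 1 = 25
p-value = P(T ≤ -0.80) ≈ 0.2146
Since p ≈ 0.2146 > α = 0.1, fail to reject H0; the evidence is not statistically significant.

t = -0.80, df = 25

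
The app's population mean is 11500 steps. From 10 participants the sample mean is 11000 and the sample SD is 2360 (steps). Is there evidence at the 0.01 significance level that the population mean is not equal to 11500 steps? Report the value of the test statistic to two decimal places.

H0: μ = 11500; H1: μ ≠ 11500 (one-sample t-test, two-sided).
t = (x̄ − μ₀)/(s/√n) = (11000 − 11500)/(2360/√10) = -0.67
df = n − 1 = 9
Two-sided p-value ≈ 0.5197
Since p ≈ 0.5197 > α = 0.01, fail to reject H0; the data do not provide sufficient evidence against H0.

-0.67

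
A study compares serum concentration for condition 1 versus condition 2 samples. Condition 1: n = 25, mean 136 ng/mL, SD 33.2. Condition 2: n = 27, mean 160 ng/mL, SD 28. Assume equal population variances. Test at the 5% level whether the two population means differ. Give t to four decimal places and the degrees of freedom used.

Let group 1 = condition 1, group 2 = condition 2. H0: μ_1 = μ_2; H1: μ_1 ≠ μ_2 (two-sample pooled-variance t-test, two-sided).
s_p² = [(25−1)·33.2² + (27−1)·28²]/(25+27−2) = 936.755
t = (136 − 160)/√[936.755·(1/25 + 1/27)] = -2.8252
df = n₁ + n₂ − 2 = 50
Two-sided p-value ≈ 0.0068
Since p ≈ 0.0068 < α = 0.05, reject H0; the data support H1.

t = -2.8252, df = 50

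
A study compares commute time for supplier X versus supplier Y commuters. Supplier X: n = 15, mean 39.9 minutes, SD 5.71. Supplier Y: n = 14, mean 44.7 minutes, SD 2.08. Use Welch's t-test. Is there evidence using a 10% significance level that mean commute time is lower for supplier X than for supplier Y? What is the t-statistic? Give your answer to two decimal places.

Let group 1 = supplier X, group 2 = supplier Y. H0: μ_1 = μ_2; H1: μ_1 < μ_2 (Welch's two-sample t-test, left-tailed).
t = (x̄_1 − x̄_2)/√(s_1²/n_1 + s_2²/n_2) = (39.9 − 44.7)/√(5.71²/15 + 2.08²/14) = -3.05
Welch–Satterthwaite df ≈ 17.87
p-value = P(T ≤ -3.05) ≈ 0.003
Since p ≈ 0.003 < α = 0.1, reject H0; the data support H1.

-3.05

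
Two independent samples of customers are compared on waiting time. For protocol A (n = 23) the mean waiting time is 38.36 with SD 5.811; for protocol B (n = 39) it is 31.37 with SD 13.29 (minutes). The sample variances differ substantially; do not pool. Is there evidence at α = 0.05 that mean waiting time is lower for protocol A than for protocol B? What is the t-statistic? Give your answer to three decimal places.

Let group 1 = protocol A, group 2 = protocol B. H0: μ_1 = μ_2; H1: μ_1 < μ_2 (Welch's two-sample t-test, left-tailed).
t = (x̄_1 − x̄_2)/√(s_1²/n_1 + s_2²/n_2) = (38.36 − 31.37)/√(5.811²/23 + 13.29²/39) = 2.854
Welch–Satterthwaite df ≈ 56.39
p-value = P(T ≤ 2.854) ≈ 0.997
Since p ≈ 0.997 > α = 0.05, fail to reject H0; the data do not provide sufficient evidence against H0.

2.854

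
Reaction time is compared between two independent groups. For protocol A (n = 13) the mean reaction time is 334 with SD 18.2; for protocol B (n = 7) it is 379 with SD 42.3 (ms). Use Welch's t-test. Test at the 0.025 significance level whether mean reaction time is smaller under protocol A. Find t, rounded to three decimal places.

-2.684

Let group 1 = protocol A, group 2 = protocol B. H0: μ_1 = μ_2; H1: μ_1 < μ_2 (Welch's two-sample t-test, left-tailed).
t = (x̄_1 − x̄_2)/√(s_1²/n_1 + s_2²/n_2) = (334 − 379)/√(18.2²/13 + 42.3²/7) = -2.684
Welch–Satterthwaite df ≈ 7.22
p-value = P(T ≤ -2.684) ≈ 0.015
Since p ≈ 0.015 < α = 0.025, reject H0; the data support H1.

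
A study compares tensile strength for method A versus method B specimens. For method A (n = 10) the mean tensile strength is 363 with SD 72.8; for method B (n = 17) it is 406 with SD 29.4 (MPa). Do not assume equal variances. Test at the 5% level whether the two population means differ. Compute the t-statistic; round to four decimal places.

-1.7842

Let group 1 = method A, group 2 = method B. H0: μ_1 = μ_2; H1: μ_1 ≠ μ_2 (Welch's two-sample t-test, two-sided).
t = (x̄_1 − x̄_2)/√(s_1²/n_1 + s_2²/n_2) = (363 − 406)/√(72.8²/10 + 29.4²/17) = -1.7842
Welch–Satterthwaite df ≈ 10.75
Two-sided p-value ≈ 0.103
Since p ≈ 0.103 > α = 0.05, fail to reject H0; the data do not provide sufficient evidence against H0.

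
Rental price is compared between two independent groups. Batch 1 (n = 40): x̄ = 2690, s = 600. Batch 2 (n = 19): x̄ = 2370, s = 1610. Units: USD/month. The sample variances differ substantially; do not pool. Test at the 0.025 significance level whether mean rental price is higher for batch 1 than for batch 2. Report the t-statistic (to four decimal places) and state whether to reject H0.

t = 0.8391; fail to reject H0

Let group 1 = batch 1, group 2 = batch 2. H0: μ_1 = μ_2; H1: μ_1 > μ_2 (Welch's two-sample t-test, right-tailed).
t = (x̄_1 − x̄_2)/√(s_1²/n_1 + s_2²/n_2) = (2690 − 2370)/√(600²/40 + 1610²/19) = 0.8391
Welch–Satterthwaite df ≈ 20.41
p-value = P(T ≥ 0.8391) ≈ 0.206
Since p ≈ 0.206 > α = 0.025, fail to reject H0; the evidence is not statistically significant.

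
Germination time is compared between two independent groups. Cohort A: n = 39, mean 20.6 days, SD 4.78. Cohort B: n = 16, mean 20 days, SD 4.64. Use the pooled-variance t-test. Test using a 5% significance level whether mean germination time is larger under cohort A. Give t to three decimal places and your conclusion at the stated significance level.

t = 0.426; fail to reject H0

Let group 1 = cohort A, group 2 = cohort B. H0: μ_1 = μ_2; H1: μ_1 > μ_2 (two-sample pooled-variance t-test, right-tailed).
s_p² = [(39−1)·4.78² + (16−1)·4.64²]/(39+16−2) = 22.4752
t = (20.6 − 20)/√[22.4752·(1/39 + 1/16)] = 0.426
df = n₁ + n₂ − 2 = 53
p-value = P(T ≥ 0.426) ≈ 0.336
Since p ≈ 0.336 > α = 0.05, fail to reject H0; the data do not provide sufficient evidence against H0.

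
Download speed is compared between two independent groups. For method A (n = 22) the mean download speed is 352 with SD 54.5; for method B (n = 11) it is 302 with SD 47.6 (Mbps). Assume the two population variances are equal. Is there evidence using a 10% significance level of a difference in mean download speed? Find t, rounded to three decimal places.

2.585

Let group 1 = method A, group 2 = method B. H0: μ_1 = μ_2; H1: μ_1 ≠ μ_2 (two-sample pooled-variance t-test, two-sided).
s_p² = [(22−1)·54.5² + (11−1)·47.6²]/(22+11−2) = 2743
t = (352 − 302)/√[2743·(1/22 + 1/11)] = 2.585
df = n₁ + n₂ − 2 = 31
Two-sided p-value ≈ 0.0147
Since p ≈ 0.0147 < α = 0.1, reject H0; the data support H1.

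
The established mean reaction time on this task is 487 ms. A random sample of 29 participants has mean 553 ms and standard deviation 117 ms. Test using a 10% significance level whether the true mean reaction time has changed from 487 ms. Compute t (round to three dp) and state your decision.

H0: μ = 487; H1: μ ≠ 487 (one-sample t-test, two-sided).
t = (x̄ − μ₀)/(s/√n) = (553 − 487)/(117/√29) = 3.038
df = n − 1 = 28
Two-sided p-value ≈ 0.0051
Since p ≈ 0.0051 < α = 0.1, reject H0; the evidence is statistically significant.

t = 3.038; reject H0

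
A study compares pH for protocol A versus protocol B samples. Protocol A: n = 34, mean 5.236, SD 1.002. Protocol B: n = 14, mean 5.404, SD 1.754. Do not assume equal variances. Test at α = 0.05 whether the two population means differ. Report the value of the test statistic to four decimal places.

-0.3365

Let group 1 = protocol A, group 2 = protocol B. H0: μ_1 = μ_2; H1: μ_1 ≠ μ_2 (Welch's two-sample t-test, two-sided).
t = (x̄_1 − x̄_2)/√(s_1²/n_1 + s_2²/n_2) = (5.236 − 5.404)/√(1.002²/34 + 1.754²/14) = -0.3365
Welch–Satterthwaite df ≈ 16.61
Two-sided p-value ≈ 0.741
Since p ≈ 0.741 > α = 0.05, fail to reject H0; the evidence is not statistically significant.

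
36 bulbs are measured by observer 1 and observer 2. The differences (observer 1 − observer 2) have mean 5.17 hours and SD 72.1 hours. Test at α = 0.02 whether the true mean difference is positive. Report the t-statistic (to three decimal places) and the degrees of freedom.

H0: μ_d = 0; H1: μ_d > 0 (paired t-test on the differences, right-tailed).
t = d̄/(s_d/√n) = 5.17/(72.1/√36) = 0.430
df = n − 1 = 35
p-value = P(T ≥ 0.430) ≈ 0.3348
Since p ≈ 0.3348 > α = 0.02, fail to reject H0; the data do not provide sufficient evidence against H0.

t = 0.430, df = 35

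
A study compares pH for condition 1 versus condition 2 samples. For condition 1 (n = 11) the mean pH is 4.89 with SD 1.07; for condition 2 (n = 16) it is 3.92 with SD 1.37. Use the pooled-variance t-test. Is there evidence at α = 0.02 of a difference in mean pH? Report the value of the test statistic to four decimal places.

Let group 1 = condition 1, group 2 = condition 2. H0: μ_1 = μ_2; H1: μ_1 ≠ μ_2 (two-sample pooled-variance t-test, two-sided).
s_p² = [(11−1)·1.07² + (16−1)·1.37²]/(11+16−2) = 1.5841
t = (4.89 − 3.92)/√[1.5841·(1/11 + 1/16)] = 1.9677
df = n₁ + n₂ − 2 = 25
Two-sided p-value ≈ 0.0603
Since p ≈ 0.0603 > α = 0.02, fail to reject H0; the data do not provide sufficient evidence against H0.

1.9677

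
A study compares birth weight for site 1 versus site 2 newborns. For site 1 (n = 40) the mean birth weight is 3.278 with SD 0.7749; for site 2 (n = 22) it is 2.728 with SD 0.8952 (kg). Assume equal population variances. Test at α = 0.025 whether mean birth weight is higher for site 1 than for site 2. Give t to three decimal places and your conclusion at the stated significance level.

Let group 1 = site 1, group 2 = site 2. H0: μ_1 = μ_2; H1: μ_1 > μ_2 (two-sample pooled-variance t-test, right-tailed).
s_p² = [(40−1)·0.7749² + (22−1)·0.8952²]/(40+22−2) = 0.67079
t = (3.278 − 2.728)/√[0.67079·(1/40 + 1/22)] = 2.530
df = n₁ + n₂ − 2 = 60
p-value = P(T ≥ 2.530) ≈ 0.007
Since p ≈ 0.007 < α = 0.025, reject H0; the data support H1.

t = 2.530; reject H0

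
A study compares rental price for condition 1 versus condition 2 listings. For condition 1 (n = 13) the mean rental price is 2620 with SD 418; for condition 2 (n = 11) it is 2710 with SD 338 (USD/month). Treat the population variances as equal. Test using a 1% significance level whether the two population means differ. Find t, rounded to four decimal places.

Let group 1 = condition 1, group 2 = condition 2. H0: μ_1 = μ_2; H1: μ_1 ≠ μ_2 (two-sample pooled-variance t-test, two-sided).
s_p² = [(13−1)·418² + (11−1)·338²]/(13+11−2) = 147233
t = (2620 − 2710)/√[147233·(1/13 + 1/11)] = -0.5725
df = n₁ + n₂ − 2 = 22
Two-sided p-value ≈ 0.5728
Since p ≈ 0.5728 > α = 0.01, fail to reject H0; the data do not provide sufficient evidence against H0.

-0.5725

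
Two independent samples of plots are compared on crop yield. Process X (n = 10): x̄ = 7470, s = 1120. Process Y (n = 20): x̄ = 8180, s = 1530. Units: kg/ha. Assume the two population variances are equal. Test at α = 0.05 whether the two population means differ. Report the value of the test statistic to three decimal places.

Let group 1 = process X, group 2 = process Y. H0: μ_1 = μ_2; H1: μ_1 ≠ μ_2 (two-sample pooled-variance t-test, two-sided).
s_p² = [(10−1)·1120² + (20−1)·1530²]/(10+20−2) = 1991670
t = (7470 − 8180)/√[1991670·(1/10 + 1/20)] = -1.299
df = n₁ + n₂ − 2 = 28
Two-sided p-value ≈ 0.2045
Since p ≈ 0.2045 > α = 0.05, fail to reject H0; the evidence is not statistically significant.

-1.299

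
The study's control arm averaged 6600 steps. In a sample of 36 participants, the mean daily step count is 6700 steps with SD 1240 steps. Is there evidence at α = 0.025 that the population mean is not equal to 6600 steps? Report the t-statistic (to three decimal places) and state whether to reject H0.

H0: μ = 6600; H1: μ ≠ 6600 (one-sample t-test, two-sided).
t = (x̄ − μ₀)/(s/√n) = (6700 − 6600)/(1240/√36) = 0.484
df = n − 1 = 35
Two-sided p-value ≈ 0.6315
Since p ≈ 0.6315 > α = 0.025, fail to reject H0; the evidence is not statistically significant.

t = 0.484; fail to reject H0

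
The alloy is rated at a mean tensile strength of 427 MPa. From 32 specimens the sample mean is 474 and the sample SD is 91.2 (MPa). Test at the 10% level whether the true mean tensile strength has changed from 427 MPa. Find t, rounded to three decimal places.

H0: μ = 427; H1: μ ≠ 427 (one-sample t-test, two-sided).
t = (x̄ − μ₀)/(s/√n) = (474 − 427)/(91.2/√32) = 2.915
df = n − 1 = 31
Two-sided p-value ≈ 0.0065
Since p ≈ 0.0065 < α = 0.1, reject H0; the data support H1.

2.915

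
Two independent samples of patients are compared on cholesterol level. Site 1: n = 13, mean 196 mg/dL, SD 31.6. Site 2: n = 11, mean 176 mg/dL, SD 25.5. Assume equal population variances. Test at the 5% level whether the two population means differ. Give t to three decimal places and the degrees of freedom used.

t = 1.684, df = 22

Let group 1 = site 1, group 2 = site 2. H0: μ_1 = μ_2; H1: μ_1 ≠ μ_2 (two-sample pooled-variance t-test, two-sided).
s_p² = [(13−1)·31.6² + (11−1)·25.5²]/(13+11−2) = 840.237
t = (196 − 176)/√[840.237·(1/13 + 1/11)] = 1.684
df = n₁ + n₂ − 2 = 22
Two-sided p-value ≈ 0.106
Since p ≈ 0.106 > α = 0.05, fail to reject H0; the data do not provide sufficient evidence against H0.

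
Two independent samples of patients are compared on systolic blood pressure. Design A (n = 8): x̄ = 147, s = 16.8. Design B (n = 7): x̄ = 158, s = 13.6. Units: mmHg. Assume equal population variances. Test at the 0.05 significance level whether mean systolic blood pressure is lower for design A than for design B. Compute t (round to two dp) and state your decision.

Let group 1 = design A, group 2 = design B. H0: μ_1 = μ_2; H1: μ_1 < μ_2 (two-sample pooled-variance t-test, left-tailed).
s_p² = [(8−1)·16.8² + (7−1)·13.6²]/(8+7−2) = 237.342
t = (147 − 158)/√[237.342·(1/8 + 1/7)] = -1.38
df = n₁ + n₂ − 2 = 13
p-value = P(T ≤ -1.38) ≈ 0.0955
Since p ≈ 0.0955 > α = 0.05, fail to reject H0; the data do not provide sufficient evidence against H0.

t = -1.38; fail to reject H0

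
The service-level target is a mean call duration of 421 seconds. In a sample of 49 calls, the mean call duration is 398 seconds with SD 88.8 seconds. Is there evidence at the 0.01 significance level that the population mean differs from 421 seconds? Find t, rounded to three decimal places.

-1.813

H0: μ = 421; H1: μ ≠ 421 (one-sample t-test, two-sided).
t = (x̄ − μ₀)/(s/√n) = (398 − 421)/(88.8/√49) = -1.813
df = n − 1 = 48
Two-sided p-value ≈ 0.0761
Since p ≈ 0.0761 > α = 0.01, fail to reject H0; the evidence is not statistically significant.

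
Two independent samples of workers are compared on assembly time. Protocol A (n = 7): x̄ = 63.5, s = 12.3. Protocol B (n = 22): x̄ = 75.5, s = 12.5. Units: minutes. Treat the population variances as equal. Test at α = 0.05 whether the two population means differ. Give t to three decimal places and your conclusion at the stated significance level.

Let group 1 = protocol A, group 2 = protocol B. H0: μ_1 = μ_2; H1: μ_1 ≠ μ_2 (two-sample pooled-variance t-test, two-sided).
s_p² = [(7−1)·12.3² + (22−1)·12.5²]/(7+22−2) = 155.148
t = (63.5 − 75.5)/√[155.148·(1/7 + 1/22)] = -2.220
df = n₁ + n₂ − 2 = 27
Two-sided p-value ≈ 0.0350
Since p ≈ 0.0350 < α = 0.05, reject H0; the data support H1.

t = -2.220; reject H0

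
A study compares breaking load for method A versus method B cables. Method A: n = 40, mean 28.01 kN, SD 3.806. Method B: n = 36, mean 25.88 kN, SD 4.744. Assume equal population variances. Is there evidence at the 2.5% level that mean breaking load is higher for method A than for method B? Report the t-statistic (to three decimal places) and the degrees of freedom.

t = 2.169, df = 74

Let group 1 = method A, group 2 = method B. H0: μ_1 = μ_2; H1: μ_1 > μ_2 (two-sample pooled-variance t-test, right-tailed).
s_p² = [(40−1)·3.806² + (36−1)·4.744²]/(40+36−2) = 18.2788
t = (28.01 − 25.88)/√[18.2788·(1/40 + 1/36)] = 2.169
df = n₁ + n₂ − 2 = 74
p-value = P(T ≥ 2.169) ≈ 0.0167
Since p ≈ 0.0167 < α = 0.025, reject H0; the evidence is statistically significant.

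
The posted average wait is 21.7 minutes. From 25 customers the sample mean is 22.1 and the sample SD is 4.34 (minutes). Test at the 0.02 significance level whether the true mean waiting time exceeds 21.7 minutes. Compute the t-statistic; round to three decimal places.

H0: μ = 21.7; H1: μ > 21.7 (one-sample t-test, right-tailed).
t = (x̄ − μ₀)/(s/√n) = (22.1 − 21.7)/(4.34/√25) = 0.461
df = n − 1 = 24
p-value = P(T ≥ 0.461) ≈ 0.325
Since p ≈ 0.325 > α = 0.02, fail to reject H0; the evidence is not statistically significant.

0.461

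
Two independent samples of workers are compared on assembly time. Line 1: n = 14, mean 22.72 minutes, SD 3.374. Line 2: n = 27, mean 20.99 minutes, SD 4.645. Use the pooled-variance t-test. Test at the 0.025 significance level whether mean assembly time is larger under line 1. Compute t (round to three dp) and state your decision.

t = 1.232; fail to reject H0

Let group 1 = line 1, group 2 = line 2. H0: μ_1 = μ_2; H1: μ_1 > μ_2 (two-sample pooled-variance t-test, right-tailed).
s_p² = [(14−1)·3.374² + (27−1)·4.645²]/(14+27−2) = 18.1786
t = (22.72 − 20.99)/√[18.1786·(1/14 + 1/27)] = 1.232
df = n₁ + n₂ − 2 = 39
p-value = P(T ≥ 1.232) ≈ 0.1127
Since p ≈ 0.1127 > α = 0.025, fail to reject H0; the data do not provide sufficient evidence against H0.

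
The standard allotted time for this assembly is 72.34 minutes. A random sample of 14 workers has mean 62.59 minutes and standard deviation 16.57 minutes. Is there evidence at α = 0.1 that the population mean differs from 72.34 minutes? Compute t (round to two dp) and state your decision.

t = -2.20; reject H0

H0: μ = 72.34; H1: μ ≠ 72.34 (one-sample t-test, two-sided).
t = (x̄ − μ₀)/(s/√n) = (62.59 − 72.34)/(16.57/√14) = -2.20
df = n − 1 = 13
Two-sided p-value ≈ 0.046
Since p ≈ 0.046 < α = 0.1, reject H0; the data support H1.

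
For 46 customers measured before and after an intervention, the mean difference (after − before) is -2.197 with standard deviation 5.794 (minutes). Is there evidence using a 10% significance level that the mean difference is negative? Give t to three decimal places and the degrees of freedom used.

H0: μ_d = 0; H1: μ_d < 0 (paired t-test on the differences, left-tailed).
t = d̄/(s_d/√n) = -2.197/(5.794/√46) = -2.572
df = n − 1 = 45
p-value = P(T ≤ -2.572) ≈ 0.007
Since p ≈ 0.007 < α = 0.1, reject H0; the data support H1.

t = -2.572, df = 45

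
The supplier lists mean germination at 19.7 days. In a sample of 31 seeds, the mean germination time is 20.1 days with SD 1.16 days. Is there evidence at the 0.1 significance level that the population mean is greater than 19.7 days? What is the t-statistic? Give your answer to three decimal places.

H0: μ = 19.7; H1: μ > 19.7 (one-sample t-test, right-tailed).
t = (x̄ − μ₀)/(s/√n) = (20.1 − 19.7)/(1.16/√31) = 1.920
df = n − 1 = 30
p-value = P(T ≥ 1.920) ≈ 0.032
Since p ≈ 0.032 < α = 0.1, reject H0; the data support H1.

1.920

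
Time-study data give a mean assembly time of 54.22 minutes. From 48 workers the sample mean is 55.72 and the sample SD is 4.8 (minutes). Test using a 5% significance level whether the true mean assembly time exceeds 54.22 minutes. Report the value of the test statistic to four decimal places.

H0: μ = 54.22; H1: μ > 54.22 (one-sample t-test, right-tailed).
t = (x̄ − μ₀)/(s/√n) = (55.72 − 54.22)/(4.8/√48) = 2.1651
df = n − 1 = 47
p-value = P(T ≥ 2.1651) ≈ 0.018
Since p ≈ 0.018 < α = 0.05, reject H0; the data support H1.

2.1651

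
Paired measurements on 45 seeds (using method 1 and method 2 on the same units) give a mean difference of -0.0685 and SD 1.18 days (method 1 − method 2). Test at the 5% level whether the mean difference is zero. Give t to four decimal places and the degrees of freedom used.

H0: μ_d = 0; H1: μ_d ≠ 0 (paired t-test on the differences, two-sided).
t = d̄/(s_d/√n) = -0.0685/(1.18/√45) = -0.3894
df = n − 1 = 44
Two-sided p-value ≈ 0.699
Since p ≈ 0.699 > α = 0.05, fail to reject H0; the data do not provide sufficient evidence against H0.

t = -0.3894, df = 44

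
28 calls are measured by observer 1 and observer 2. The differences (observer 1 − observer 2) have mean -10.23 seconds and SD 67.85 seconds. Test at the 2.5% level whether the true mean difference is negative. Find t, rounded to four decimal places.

H0: μ_d = 0; H1: μ_d < 0 (paired t-test on the differences, left-tailed).
t = d̄/(s_d/√n) = -10.23/(67.85/√28) = -0.7978
df = n − 1 = 27
p-value = P(T ≤ -0.7978) ≈ 0.2160
Since p ≈ 0.2160 > α = 0.025, fail to reject H0; the evidence is not statistically significant.

-0.7978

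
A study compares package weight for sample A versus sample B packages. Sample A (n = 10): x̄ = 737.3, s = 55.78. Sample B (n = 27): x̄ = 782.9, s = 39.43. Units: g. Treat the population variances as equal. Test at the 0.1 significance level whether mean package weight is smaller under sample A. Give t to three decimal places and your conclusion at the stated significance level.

Let group 1 = sample A, group 2 = sample B. H0: μ_1 = μ_2; H1: μ_1 < μ_2 (two-sample pooled-variance t-test, left-tailed).
s_p² = [(10−1)·55.78² + (27−1)·39.43²]/(10+27−2) = 1955.01
t = (737.3 − 782.9)/√[1955.01·(1/10 + 1/27)] = -2.786
df = n₁ + n₂ − 2 = 35
p-value = P(T ≤ -2.786) ≈ 0.0043
Since p ≈ 0.0043 < α = 0.1, reject H0; the data support H1.

t = -2.786; reject H0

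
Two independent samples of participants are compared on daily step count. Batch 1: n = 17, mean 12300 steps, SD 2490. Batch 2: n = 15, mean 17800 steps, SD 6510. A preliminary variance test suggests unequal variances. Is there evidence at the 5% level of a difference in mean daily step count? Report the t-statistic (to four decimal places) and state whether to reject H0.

t = -3.0794; reject H0

Let group 1 = batch 1, group 2 = batch 2. H0: μ_1 = μ_2; H1: μ_1 ≠ μ_2 (Welch's two-sample t-test, two-sided).
t = (x̄_1 − x̄_2)/√(s_1²/n_1 + s_2²/n_2) = (12300 − 17800)/√(2490²/17 + 6510²/15) = -3.0794
Welch–Satterthwaite df ≈ 17.59
Two-sided p-value ≈ 0.0066
Since p ≈ 0.0066 < α = 0.05, reject H0; the data support H1.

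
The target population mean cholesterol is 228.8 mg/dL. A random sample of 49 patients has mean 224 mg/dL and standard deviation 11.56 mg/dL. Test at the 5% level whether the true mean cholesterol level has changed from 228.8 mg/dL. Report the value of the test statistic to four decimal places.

H0: μ = 228.8; H1: μ ≠ 228.8 (one-sample t-test, two-sided).
t = (x̄ − μ₀)/(s/√n) = (224 − 228.8)/(11.56/√49) = -2.9066
df = n − 1 = 48
Two-sided p-value ≈ 0.006
Since p ≈ 0.006 < α = 0.05, reject H0; the data support H1.

-2.9066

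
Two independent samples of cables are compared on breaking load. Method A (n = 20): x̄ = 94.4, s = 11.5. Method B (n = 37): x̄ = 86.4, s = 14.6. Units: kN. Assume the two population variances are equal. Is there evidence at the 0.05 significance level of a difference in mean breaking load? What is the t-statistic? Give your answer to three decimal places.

Let group 1 = method A, group 2 = method B. H0: μ_1 = μ_2; H1: μ_1 ≠ μ_2 (two-sample pooled-variance t-test, two-sided).
s_p² = [(20−1)·11.5² + (37−1)·14.6²]/(20+37−2) = 185.209
t = (94.4 − 86.4)/√[185.209·(1/20 + 1/37)] = 2.118
df = n₁ + n₂ − 2 = 55
Two-sided p-value ≈ 0.039
Since p ≈ 0.039 < α = 0.05, reject H0; the evidence is statistically significant.

2.118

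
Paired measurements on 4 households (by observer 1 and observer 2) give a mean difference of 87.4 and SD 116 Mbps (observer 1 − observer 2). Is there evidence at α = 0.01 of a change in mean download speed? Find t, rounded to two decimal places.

1.51

H0: μ_d = 0; H1: μ_d ≠ 0 (paired t-test on the differences, two-sided).
t = d̄/(s_d/√n) = 87.4/(116/√4) = 1.51
df = n − 1 = 3
Two-sided p-value ≈ 0.229
Since p ≈ 0.229 > α = 0.01, fail to reject H0; the data do not provide sufficient evidence against H0.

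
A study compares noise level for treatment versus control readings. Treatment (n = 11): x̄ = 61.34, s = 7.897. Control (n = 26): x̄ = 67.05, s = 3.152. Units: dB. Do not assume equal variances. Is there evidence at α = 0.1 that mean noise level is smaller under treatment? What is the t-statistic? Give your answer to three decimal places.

-2.321

Let group 1 = treatment, group 2 = control. H0: μ_1 = μ_2; H1: μ_1 < μ_2 (Welch's two-sample t-test, left-tailed).
t = (x̄_1 − x̄_2)/√(s_1²/n_1 + s_2²/n_2) = (61.34 − 67.05)/√(7.897²/11 + 3.152²/26) = -2.321
Welch–Satterthwaite df ≈ 11.37
p-value = P(T ≤ -2.321) ≈ 0.020
Since p ≈ 0.020 < α = 0.1, reject H0; the evidence is statistically significant.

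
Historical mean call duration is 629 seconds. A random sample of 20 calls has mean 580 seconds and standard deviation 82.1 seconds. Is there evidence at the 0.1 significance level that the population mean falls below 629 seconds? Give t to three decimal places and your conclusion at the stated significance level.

H0: μ = 629; H1: μ < 629 (one-sample t-test, left-tailed).
t = (x̄ − μ₀)/(s/√n) = (580 − 629)/(82.1/√20) = -2.669
df = n − 1 = 19
p-value = P(T ≤ -2.669) ≈ 0.008
Since p ≈ 0.008 < α = 0.1, reject H0; the evidence is statistically significant.

t = -2.669; reject H0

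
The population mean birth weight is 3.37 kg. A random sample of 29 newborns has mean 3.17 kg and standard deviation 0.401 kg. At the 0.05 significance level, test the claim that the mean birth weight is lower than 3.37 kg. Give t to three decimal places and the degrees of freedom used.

H0: μ = 3.37; H1: μ < 3.37 (one-sample t-test, left-tailed).
t = (x̄ − μ₀)/(s/√n) = (3.17 − 3.37)/(0.401/√29) = -2.686
df = n − 1 = 28
p-value = P(T ≤ -2.686) ≈ 0.0060
Since p ≈ 0.0060 < α = 0.05, reject H0; the evidence is statistically significant.

t = -2.686, df = 28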